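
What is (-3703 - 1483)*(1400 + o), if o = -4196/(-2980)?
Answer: -5414438114/745 ≈ -7.2677e+6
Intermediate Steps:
o = 1049/745 (o = -4196*(-1/2980) = 1049/745 ≈ 1.4081)
(-3703 - 1483)*(1400 + o) = (-3703 - 1483)*(1400 + 1049/745) = -5186*1044049/745 = -5414438114/745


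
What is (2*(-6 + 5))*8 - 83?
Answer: -99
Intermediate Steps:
(2*(-6 + 5))*8 - 83 = (2*(-1))*8 - 83 = -2*8 - 83 = -16 - 83 = -99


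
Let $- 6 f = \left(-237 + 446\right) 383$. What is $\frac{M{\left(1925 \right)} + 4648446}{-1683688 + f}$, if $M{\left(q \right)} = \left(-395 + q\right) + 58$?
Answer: $- \frac{27900204}{10182175} \approx -2.7401$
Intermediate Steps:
$f = - \frac{80047}{6}$ ($f = - \frac{\left(-237 + 446\right) 383}{6} = - \frac{209 \cdot 383}{6} = \left(- \frac{1}{6}\right) 80047 = - \frac{80047}{6} \approx -13341.0$)
$M{\left(q \right)} = -337 + q$
$\frac{M{\left(1925 \right)} + 4648446}{-1683688 + f} = \frac{\left(-337 + 1925\right) + 4648446}{-1683688 - \frac{80047}{6}} = \frac{1588 + 4648446}{- \frac{10182175}{6}} = 4650034 \left(- \frac{6}{10182175}\right) = - \frac{27900204}{10182175}$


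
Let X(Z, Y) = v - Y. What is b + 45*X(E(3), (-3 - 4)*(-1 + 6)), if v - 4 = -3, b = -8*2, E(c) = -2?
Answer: 1604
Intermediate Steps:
b = -16
v = 1 (v = 4 - 3 = 1)
X(Z, Y) = 1 - Y
b + 45*X(E(3), (-3 - 4)*(-1 + 6)) = -16 + 45*(1 - (-3 - 4)*(-1 + 6)) = -16 + 45*(1 - (-7)*5) = -16 + 45*(1 - 1*(-35)) = -16 + 45*(1 + 35) = -16 + 45*36 = -16 + 1620 = 1604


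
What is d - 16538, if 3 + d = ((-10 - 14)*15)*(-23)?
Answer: -8261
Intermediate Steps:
d = 8277 (d = -3 + ((-10 - 14)*15)*(-23) = -3 - 24*15*(-23) = -3 - 360*(-23) = -3 + 8280 = 8277)
d - 16538 = 8277 - 16538 = -8261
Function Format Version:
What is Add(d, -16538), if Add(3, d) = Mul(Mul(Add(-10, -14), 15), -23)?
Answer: -8261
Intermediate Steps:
d = 8277 (d = Add(-3, Mul(Mul(Add(-10, -14), 15), -23)) = Add(-3, Mul(Mul(-24, 15), -23)) = Add(-3, Mul(-360, -23)) = Add(-3, 8280) = 8277)
Add(d, -16538) = Add(8277, -16538) = -8261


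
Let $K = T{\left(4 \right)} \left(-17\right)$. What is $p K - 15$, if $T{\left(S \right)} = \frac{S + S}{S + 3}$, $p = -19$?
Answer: $\frac{2479}{7} \approx 354.14$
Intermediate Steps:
$T{\left(S \right)} = \frac{2 S}{3 + S}$
$K = - \frac{136}{7}$ ($K = 2 \cdot 4 \frac{1}{3 + 4} \left(-17\right) = 2 \cdot 4 \cdot \frac{1}{7} \left(-17\right) = \frac{8}{7} \left(-17\right) = - \frac{136}{7} \approx -19.429$)
$p K - 15 = \left(-19\right) \left(- \frac{136}{7}\right) - 15 = \frac{2584}{7} - 15 = \frac{2479}{7}$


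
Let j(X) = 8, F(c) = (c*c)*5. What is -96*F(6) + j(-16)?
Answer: -17272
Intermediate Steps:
F(c) = 5*c² (F(c) = c²*5 = 5*c²)
-96*F(6) + j(-16) = -480*6² + 8 = -480*36 + 8 = -96*180 + 8 = -17280 + 8 = -17272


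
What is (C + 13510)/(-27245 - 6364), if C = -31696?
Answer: 6062/11203 ≈ 0.54111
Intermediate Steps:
(C + 13510)/(-27245 - 6364) = (-31696 + 13510)/(-27245 - 6364) = -18186/(-33609) = -18186*(-1/33609) = 6062/11203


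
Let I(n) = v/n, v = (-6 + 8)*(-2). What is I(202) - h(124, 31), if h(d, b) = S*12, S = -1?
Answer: 1210/101 ≈ 11.980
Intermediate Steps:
v = -4 (v = 2*(-2) = -4)
h(d, b) = -12 (h(d, b) = -1*12 = -12)
I(n) = -4/n
I(202) - h(124, 31) = -4/202 - 1*(-12) = -4*1/202 + 12 = -2/101 + 12 = 1210/101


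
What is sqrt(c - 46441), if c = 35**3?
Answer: I*sqrt(3566) ≈ 59.716*I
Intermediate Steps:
c = 42875
sqrt(c - 46441) = sqrt(42875 - 46441) = sqrt(-3566) = I*sqrt(3566)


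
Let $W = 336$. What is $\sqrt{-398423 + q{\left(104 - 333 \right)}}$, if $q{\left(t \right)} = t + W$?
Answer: $2 i \sqrt{99579} \approx 631.12 i$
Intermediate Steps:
$q{\left(t \right)} = 336 + t$ ($q{\left(t \right)} = t + 336 = 336 + t$)
$\sqrt{-398423 + q{\left(104 - 333 \right)}} = \sqrt{-398423 + \left(336 + \left(104 - 333\right)\right)} = \sqrt{-398423 + \left(336 - 229\right)} = \sqrt{-398423 + 107} = \sqrt{-398316} = 2 i \sqrt{99579}$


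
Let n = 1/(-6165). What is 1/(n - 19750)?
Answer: -6165/121758751 ≈ -5.0633e-5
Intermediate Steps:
n = -1/6165 ≈ -0.00016221
1/(n - 19750) = 1/(-1/6165 - 19750) = 1/(-121758751/6165) = -6165/121758751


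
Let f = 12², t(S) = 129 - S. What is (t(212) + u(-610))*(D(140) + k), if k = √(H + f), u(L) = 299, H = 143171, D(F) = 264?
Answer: 57024 + 216*√143315 ≈ 1.3880e+5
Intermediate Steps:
f = 144
k = √143315 (k = √(143171 + 144) = √143315 ≈ 378.57)
(t(212) + u(-610))*(D(140) + k) = ((129 - 1*212) + 299)*(264 + √143315) = ((129 - 212) + 299)*(264 + √143315) = (-83 + 299)*(264 + √143315) = 216*(264 + √143315) = 57024 + 216*√143315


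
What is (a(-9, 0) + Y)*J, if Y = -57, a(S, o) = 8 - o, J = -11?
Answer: 539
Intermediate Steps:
(a(-9, 0) + Y)*J = ((8 - 1*0) - 57)*(-11) = ((8 + 0) - 57)*(-11) = (8 - 57)*(-11) = -49*(-11) = 539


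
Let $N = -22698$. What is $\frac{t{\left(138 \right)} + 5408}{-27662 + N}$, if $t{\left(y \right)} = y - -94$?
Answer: $- \frac{141}{1259} \approx -0.11199$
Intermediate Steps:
$t{\left(y \right)} = 94 + y$ ($t{\left(y \right)} = y + 94 = 94 + y$)
$\frac{t{\left(138 \right)} + 5408}{-27662 + N} = \frac{\left(94 + 138\right) + 5408}{-27662 - 22698} = \frac{232 + 5408}{-50360} = 5640 \left(- \frac{1}{50360}\right) = - \frac{141}{1259}$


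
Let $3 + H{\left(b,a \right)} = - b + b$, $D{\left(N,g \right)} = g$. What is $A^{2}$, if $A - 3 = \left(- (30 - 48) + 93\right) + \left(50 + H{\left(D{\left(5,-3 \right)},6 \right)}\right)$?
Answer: $25921$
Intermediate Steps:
$H{\left(b,a \right)} = -3$ ($H{\left(b,a \right)} = -3 + \left(- b + b\right) = -3 + 0 = -3$)
$A = 161$ ($A = 3 + \left(\left(- (30 - 48) + 93\right) + \left(50 - 3\right)\right) = 3 + \left(\left(- (30 - 48) + 93\right) + 47\right) = 3 + \left(\left(\left(-1\right) \left(-18\right) + 93\right) + 47\right) = 3 + \left(\left(18 + 93\right) + 47\right) = 3 + \left(111 + 47\right) = 3 + 158 = 161$)
$A^{2} = 161^{2} = 25921$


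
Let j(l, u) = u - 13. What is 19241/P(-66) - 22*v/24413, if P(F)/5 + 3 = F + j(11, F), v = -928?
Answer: -454622693/18065620 ≈ -25.165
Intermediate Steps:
j(l, u) = -13 + u
P(F) = -80 + 10*F (P(F) = -15 + 5*(F + (-13 + F)) = -15 + 5*(-13 + 2*F) = -15 + (-65 + 10*F) = -80 + 10*F)
19241/P(-66) - 22*v/24413 = 19241/(-80 + 10*(-66)) - 22*(-928)/24413 = 19241/(-80 - 660) + 20416*(1/24413) = 19241/(-740) + 20416/24413 = 19241*(-1/740) + 20416/24413 = -19241/740 + 20416/24413 = -454622693/18065620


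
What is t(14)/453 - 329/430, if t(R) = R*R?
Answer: -64757/194790 ≈ -0.33245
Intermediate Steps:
t(R) = R²
t(14)/453 - 329/430 = 14²/453 - 329/430 = 196*(1/453) - 329*1/430 = 196/453 - 329/430 = -64757/194790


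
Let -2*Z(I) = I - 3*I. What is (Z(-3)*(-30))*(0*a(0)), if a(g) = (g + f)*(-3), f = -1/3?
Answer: 0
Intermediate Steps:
f = -⅓ (f = -1*⅓ = -⅓ ≈ -0.33333)
a(g) = 1 - 3*g (a(g) = (g - ⅓)*(-3) = (-⅓ + g)*(-3) = 1 - 3*g)
Z(I) = I (Z(I) = -(I - 3*I)/2 = -(-1)*I = I)
(Z(-3)*(-30))*(0*a(0)) = (-3*(-30))*(0*(1 - 3*0)) = 90*(0*(1 + 0)) = 90*(0*1) = 90*0 = 0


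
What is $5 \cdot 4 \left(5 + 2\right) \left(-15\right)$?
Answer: $-2100$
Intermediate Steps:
$5 \cdot 4 \left(5 + 2\right) \left(-15\right) = 5 \cdot 4 \cdot 7 \left(-15\right) = 5 \cdot 28 \left(-15\right) = 140 \left(-15\right) = -2100$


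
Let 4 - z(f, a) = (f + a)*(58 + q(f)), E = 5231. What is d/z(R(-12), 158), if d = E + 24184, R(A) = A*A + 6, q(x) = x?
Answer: -5883/12812 ≈ -0.45918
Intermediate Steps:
R(A) = 6 + A² (R(A) = A² + 6 = 6 + A²)
z(f, a) = 4 - (58 + f)*(a + f) (z(f, a) = 4 - (f + a)*(58 + f) = 4 - (a + f)*(58 + f) = 4 - (58 + f)*(a + f))
d = 29415 (d = 5231 + 24184 = 29415)
d/z(R(-12), 158) = 29415/(4 - (6 + (-12)²)² - 58*158 - 58*(6 + (-12)²) - 1*158*(6 + (-12)²)) = 29415/(4 - (6 + 144)² - 9164 - 58*(6 + 144) - 1*158*(6 + 144)) = 29415/(4 - 1*150² - 9164 - 58*150 - 1*158*150) = 29415/(4 - 1*22500 - 9164 - 8700 - 23700) = 29415/(4 - 22500 - 9164 - 8700 - 23700) = 29415/(-64060) = 29415*(-1/64060) = -5883/12812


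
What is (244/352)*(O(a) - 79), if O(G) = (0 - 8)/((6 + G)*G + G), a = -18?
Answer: -477325/8712 ≈ -54.789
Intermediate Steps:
O(G) = -8/(G + G*(6 + G)) (O(G) = -8/(G*(6 + G) + G) = -8/(G + G*(6 + G)))
(244/352)*(O(a) - 79) = (244/352)*(-8/(-18*(7 - 18)) - 79) = (244*(1/352))*(-8*(-1/18)/(-11) - 79) = 61*(-8*(-1/18)*(-1/11) - 79)/88 = 61*(-4/99 - 79)/88 = (61/88)*(-7825/99) = -477325/8712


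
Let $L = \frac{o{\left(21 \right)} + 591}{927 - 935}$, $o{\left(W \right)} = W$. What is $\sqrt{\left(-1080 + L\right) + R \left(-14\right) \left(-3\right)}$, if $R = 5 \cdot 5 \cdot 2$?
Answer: $\frac{\sqrt{3774}}{2} \approx 30.716$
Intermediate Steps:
$R = 50$ ($R = 25 \cdot 2 = 50$)
$L = - \frac{153}{2}$ ($L = \frac{21 + 591}{927 - 935} = \frac{612}{-8} = 612 \left(- \frac{1}{8}\right) = - \frac{153}{2} \approx -76.5$)
$\sqrt{\left(-1080 + L\right) + R \left(-14\right) \left(-3\right)} = \sqrt{\left(-1080 - \frac{153}{2}\right) + 50 \left(-14\right) \left(-3\right)} = \sqrt{- \frac{2313}{2} - -2100} = \sqrt{- \frac{2313}{2} + 2100} = \sqrt{\frac{1887}{2}} = \frac{\sqrt{3774}}{2}$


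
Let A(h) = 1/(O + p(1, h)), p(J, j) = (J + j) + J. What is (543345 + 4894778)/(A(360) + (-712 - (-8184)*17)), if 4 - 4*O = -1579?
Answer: 16482950813/419538900 ≈ 39.288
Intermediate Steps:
O = 1583/4 (O = 1 - ¼*(-1579) = 1 + 1579/4 = 1583/4 ≈ 395.75)
p(J, j) = j + 2*J
A(h) = 1/(1591/4 + h) (A(h) = 1/(1583/4 + (h + 2*1)) = 1/(1583/4 + (h + 2)) = 1/(1583/4 + (2 + h)) = 1/(1591/4 + h))
(543345 + 4894778)/(A(360) + (-712 - (-8184)*17)) = (543345 + 4894778)/(4/(1591 + 4*360) + (-712 - (-8184)*17)) = 5438123/(4/(1591 + 1440) + (-712 - 248*(-561))) = 5438123/(4/3031 + (-712 + 139128)) = 5438123/(4*(1/3031) + 138416) = 5438123/(4/3031 + 138416) = 5438123/(419538900/3031) = 5438123*(3031/419538900) = 16482950813/419538900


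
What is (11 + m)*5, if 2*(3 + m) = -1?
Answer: 75/2 ≈ 37.500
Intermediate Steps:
m = -7/2 (m = -3 + (½)*(-1) = -3 - ½ = -7/2 ≈ -3.5000)
(11 + m)*5 = (11 - 7/2)*5 = (15/2)*5 = 75/2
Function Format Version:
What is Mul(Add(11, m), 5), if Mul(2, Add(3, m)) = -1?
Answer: Rational(75, 2) ≈ 37.500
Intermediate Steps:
m = Rational(-7, 2) (m = Add(-3, Mul(Rational(1, 2), -1)) = Add(-3, Rational(-1, 2)) = Rational(-7, 2) ≈ -3.5000)
Mul(Add(11, m), 5) = Mul(Add(11, Rational(-7, 2)), 5) = Mul(Rational(15, 2), 5) = Rational(75, 2)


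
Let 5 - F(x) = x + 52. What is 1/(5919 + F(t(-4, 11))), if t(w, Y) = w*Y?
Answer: 1/5916 ≈ 0.00016903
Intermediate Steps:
t(w, Y) = Y*w
F(x) = -47 - x (F(x) = 5 - (x + 52) = 5 - (52 + x) = 5 + (-52 - x) = -47 - x)
1/(5919 + F(t(-4, 11))) = 1/(5919 + (-47 - 11*(-4))) = 1/(5919 + (-47 - 1*(-44))) = 1/(5919 + (-47 + 44)) = 1/(5919 - 3) = 1/5916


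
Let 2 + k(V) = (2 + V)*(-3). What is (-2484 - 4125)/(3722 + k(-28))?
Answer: -2203/1266 ≈ -1.7401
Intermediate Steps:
k(V) = -8 - 3*V (k(V) = -2 + (2 + V)*(-3) = -2 + (-6 - 3*V) = -8 - 3*V)
(-2484 - 4125)/(3722 + k(-28)) = (-2484 - 4125)/(3722 + (-8 - 3*(-28))) = -6609/(3722 + (-8 + 84)) = -6609/(3722 + 76) = -6609/3798 = -6609*1/3798 = -2203/1266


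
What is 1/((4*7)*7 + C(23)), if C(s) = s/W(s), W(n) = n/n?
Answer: 1/219 ≈ 0.0045662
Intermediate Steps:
W(n) = 1
C(s) = s (C(s) = s/1 = s*1 = s)
1/((4*7)*7 + C(23)) = 1/((4*7)*7 + 23) = 1/(28*7 + 23) = 1/(196 + 23) = 1/219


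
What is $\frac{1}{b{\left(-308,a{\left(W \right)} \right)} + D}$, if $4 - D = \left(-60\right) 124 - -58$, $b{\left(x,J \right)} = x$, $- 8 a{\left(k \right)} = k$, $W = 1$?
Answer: $\frac{1}{7078} \approx 0.00014128$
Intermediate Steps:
$a{\left(k \right)} = - \frac{k}{8}$
$D = 7386$ ($D = 4 - \left(\left(-60\right) 124 - -58\right) = 4 - \left(-7440 + 58\right) = 4 - -7382 = 4 + 7382 = 7386$)
$\frac{1}{b{\left(-308,a{\left(W \right)} \right)} + D} = \frac{1}{-308 + 7386} = \frac{1}{7078}$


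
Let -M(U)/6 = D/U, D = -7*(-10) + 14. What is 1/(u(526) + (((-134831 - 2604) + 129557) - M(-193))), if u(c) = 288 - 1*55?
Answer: -193/1475989 ≈ -0.00013076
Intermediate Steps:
u(c) = 233 (u(c) = 288 - 55 = 233)
D = 84 (D = 70 + 14 = 84)
M(U) = -504/U
1/(u(526) + (((-134831 - 2604) + 129557) - M(-193))) = 1/(233 + (((-134831 - 2604) + 129557) - (-504)/(-193))) = 1/(233 + ((-137435 + 129557) - (-504)*(-1)/193)) = 1/(233 + (-7878 - 1*504/193)) = 1/(233 + (-7878 - 504/193)) = 1/(233 - 1520958/193) = 1/(-1475989/193) = -193/1475989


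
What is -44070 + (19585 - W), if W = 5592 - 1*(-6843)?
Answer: -36920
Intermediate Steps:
W = 12435 (W = 5592 + 6843 = 12435)
-44070 + (19585 - W) = -44070 + (19585 - 1*12435) = -44070 + (19585 - 12435) = -44070 + 7150 = -36920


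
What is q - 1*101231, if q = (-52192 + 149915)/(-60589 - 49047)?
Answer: -11098659639/109636 ≈ -1.0123e+5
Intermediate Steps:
q = -97723/109636 (q = 97723/(-109636) = 97723*(-1/109636) = -97723/109636 ≈ -0.89134)
q - 1*101231 = -97723/109636 - 1*101231 = -97723/109636 - 101231 = -11098659639/109636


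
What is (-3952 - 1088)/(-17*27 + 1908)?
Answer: -80/23 ≈ -3.4783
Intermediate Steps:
(-3952 - 1088)/(-17*27 + 1908) = -5040/(-459 + 1908) = -5040/1449 = -5040*1/1449 = -80/23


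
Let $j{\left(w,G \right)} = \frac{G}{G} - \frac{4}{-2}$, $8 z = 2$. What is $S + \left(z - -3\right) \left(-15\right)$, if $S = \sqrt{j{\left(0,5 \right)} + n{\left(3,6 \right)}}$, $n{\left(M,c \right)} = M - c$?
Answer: $- \frac{195}{4} \approx -48.75$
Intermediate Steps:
$z = \frac{1}{4}$ ($z = \frac{1}{8} \cdot 2 = \frac{1}{4} \approx 0.25$)
$j{\left(w,G \right)} = 3$ ($j{\left(w,G \right)} = 1 - -2 = 1 + 2 = 3$)
$S = 0$ ($S = \sqrt{3 + \left(3 - 6\right)} = \sqrt{3 - 3} = \sqrt{0} = 0$)
$S + \left(z - -3\right) \left(-15\right) = 0 + \left(\frac{1}{4} - -3\right) \left(-15\right) = 0 + \left(\frac{1}{4} + 3\right) \left(-15\right) = 0 + \frac{13}{4} \left(-15\right) = 0 - \frac{195}{4} = - \frac{195}{4}$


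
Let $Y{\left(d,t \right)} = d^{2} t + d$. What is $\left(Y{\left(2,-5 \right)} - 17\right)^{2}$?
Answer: $1225$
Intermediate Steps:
$Y{\left(d,t \right)} = d + t d^{2}$ ($Y{\left(d,t \right)} = t d^{2} + d = d + t d^{2}$)
$\left(Y{\left(2,-5 \right)} - 17\right)^{2} = \left(2 \left(1 + 2 \left(-5\right)\right) - 17\right)^{2} = \left(2 \left(1 - 10\right) - 17\right)^{2} = \left(2 \left(-9\right) - 17\right)^{2} = \left(-18 - 17\right)^{2} = \left(-35\right)^{2} = 1225$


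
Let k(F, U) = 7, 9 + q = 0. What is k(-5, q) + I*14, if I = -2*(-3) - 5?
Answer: 21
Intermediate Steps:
q = -9 (q = -9 + 0 = -9)
I = 1 (I = 6 - 5 = 1)
k(-5, q) + I*14 = 7 + 1*14 = 7 + 14 = 21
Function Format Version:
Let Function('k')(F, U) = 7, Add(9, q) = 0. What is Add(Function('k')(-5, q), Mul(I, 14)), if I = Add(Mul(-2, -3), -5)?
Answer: 21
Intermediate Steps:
q = -9 (q = Add(-9, 0) = -9)
I = 1 (I = Add(6, -5) = 1)
Add(Function('k')(-5, q), Mul(I, 14)) = Add(7, Mul(1, 14)) = Add(7, 14) = 21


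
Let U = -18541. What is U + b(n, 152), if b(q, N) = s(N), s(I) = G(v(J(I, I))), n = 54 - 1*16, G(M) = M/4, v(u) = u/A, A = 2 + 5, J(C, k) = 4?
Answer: -129786/7 ≈ -18541.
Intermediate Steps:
A = 7
v(u) = u/7
G(M) = M/4 (G(M) = M*(1/4) = M/4)
n = 38 (n = 54 - 16 = 38)
s(I) = 1/7 (s(I) = ((1/7)*4)/4 = (1/4)*(4/7) = 1/7)
b(q, N) = 1/7
U + b(n, 152) = -18541 + 1/7 = -129786/7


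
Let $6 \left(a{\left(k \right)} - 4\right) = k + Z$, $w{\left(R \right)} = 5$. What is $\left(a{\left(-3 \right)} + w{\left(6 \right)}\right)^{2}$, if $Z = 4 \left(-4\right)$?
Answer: $\frac{1225}{36} \approx 34.028$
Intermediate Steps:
$Z = -16$
$a{\left(k \right)} = \frac{4}{3} + \frac{k}{6}$ ($a{\left(k \right)} = 4 + \frac{k - 16}{6} = 4 + \frac{-16 + k}{6} = 4 + \left(- \frac{8}{3} + \frac{k}{6}\right) = \frac{4}{3} + \frac{k}{6}$)
$\left(a{\left(-3 \right)} + w{\left(6 \right)}\right)^{2} = \left(\left(\frac{4}{3} + \frac{1}{6} \left(-3\right)\right) + 5\right)^{2} = \left(\left(\frac{4}{3} - \frac{1}{2}\right) + 5\right)^{2} = \left(\frac{5}{6} + 5\right)^{2} = \left(\frac{35}{6}\right)^{2} = \frac{1225}{36}$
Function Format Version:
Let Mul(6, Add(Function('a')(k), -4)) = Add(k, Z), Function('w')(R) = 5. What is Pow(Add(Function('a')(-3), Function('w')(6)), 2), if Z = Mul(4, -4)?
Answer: Rational(1225, 36) ≈ 34.028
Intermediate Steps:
Z = -16
Function('a')(k) = Add(Rational(4, 3), Mul(Rational(1, 6), k)) (Function('a')(k) = Add(4, Mul(Rational(1, 6), Add(k, -16))) = Add(4, Mul(Rational(1, 6), Add(-16, k))) = Add(4, Add(Rational(-8, 3), Mul(Rational(1, 6), k))) = Add(Rational(4, 3), Mul(Rational(1, 6), k)))
Pow(Add(Function('a')(-3), Function('w')(6)), 2) = Pow(Add(Add(Rational(4, 3), Mul(Rational(1, 6), -3)), 5), 2) = Pow(Add(Add(Rational(4, 3), Rational(-1, 2)), 5), 2) = Pow(Add(Rational(5, 6), 5), 2) = Pow(Rational(35, 6), 2) = Rational(1225, 36)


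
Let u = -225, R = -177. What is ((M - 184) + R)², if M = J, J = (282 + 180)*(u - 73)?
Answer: 19054213369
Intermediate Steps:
J = -137676 (J = (282 + 180)*(-225 - 73) = 462*(-298) = -137676)
M = -137676
((M - 184) + R)² = ((-137676 - 184) - 177)² = (-137860 - 177)² = (-138037)² = 19054213369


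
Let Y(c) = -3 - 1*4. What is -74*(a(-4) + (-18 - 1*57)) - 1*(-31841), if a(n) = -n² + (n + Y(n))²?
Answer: 29621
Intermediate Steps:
Y(c) = -7 (Y(c) = -3 - 4 = -7)
a(n) = (-7 + n)² - n² (a(n) = -n² + (n - 7)² = -n² + (-7 + n)² = (-7 + n)² - n²)
-74*(a(-4) + (-18 - 1*57)) - 1*(-31841) = -74*((49 - 14*(-4)) + (-18 - 1*57)) - 1*(-31841) = -74*((49 + 56) + (-18 - 57)) + 31841 = -74*(105 - 75) + 31841 = -74*30 + 31841 = -2220 + 31841 = 29621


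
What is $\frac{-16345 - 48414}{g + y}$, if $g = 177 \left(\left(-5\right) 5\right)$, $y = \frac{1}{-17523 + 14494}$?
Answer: $\frac{196155011}{13403326} \approx 14.635$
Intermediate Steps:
$y = - \frac{1}{3029}$ ($y = \frac{1}{-3029} = - \frac{1}{3029} \approx -0.00033014$)
$g = -4425$ ($g = 177 \left(-25\right) = -4425$)
$\frac{-16345 - 48414}{g + y} = \frac{-16345 - 48414}{-4425 - \frac{1}{3029}} = - \frac{64759}{- \frac{13403326}{3029}} = \left(-64759\right) \left(- \frac{3029}{13403326}\right) = \frac{196155011}{13403326}$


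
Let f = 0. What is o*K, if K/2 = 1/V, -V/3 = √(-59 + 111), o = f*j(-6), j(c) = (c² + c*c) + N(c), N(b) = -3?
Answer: 0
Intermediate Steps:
j(c) = -3 + 2*c² (j(c) = (c² + c*c) - 3 = (c² + c²) - 3 = 2*c² - 3 = -3 + 2*c²)
o = 0 (o = 0*(-3 + 2*(-6)²) = 0*(-3 + 2*36) = 0*(-3 + 72) = 0*69 = 0)
V = -6*√13 (V = -3*√(-59 + 111) = -6*√13 ≈ -21.633)
K = -√13/39 (K = 2/((-6*√13)) = 2*(-√13/78) = -√13/39 ≈ -0.092450)
o*K = 0*(-√13/39) = 0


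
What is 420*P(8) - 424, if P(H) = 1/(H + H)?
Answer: -1591/4 ≈ -397.75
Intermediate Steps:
P(H) = 1/(2*H)
420*P(8) - 424 = 420*((1/2)/8) - 424 = 420*((1/2)*(1/8)) - 424 = 420*(1/16) - 424 = 105/4 - 424 = -1591/4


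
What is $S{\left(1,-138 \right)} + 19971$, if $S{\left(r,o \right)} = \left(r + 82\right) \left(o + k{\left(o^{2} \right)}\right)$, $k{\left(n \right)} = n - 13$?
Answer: $1588090$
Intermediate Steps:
$k{\left(n \right)} = -13 + n$
$S{\left(r,o \right)} = \left(82 + r\right) \left(-13 + o + o^{2}\right)$ ($S{\left(r,o \right)} = \left(r + 82\right) \left(o + \left(-13 + o^{2}\right)\right) = \left(82 + r\right) \left(-13 + o + o^{2}\right)$)
$S{\left(1,-138 \right)} + 19971 = \left(-1066 + 82 \left(-138\right) + 82 \left(-138\right)^{2} - 138 + 1 \left(-13 + \left(-138\right)^{2}\right)\right) + 19971 = \left(-1066 - 11316 + 82 \cdot 19044 - 138 + 1 \left(-13 + 19044\right)\right) + 19971 = \left(-1066 - 11316 + 1561608 - 138 + 1 \cdot 19031\right) + 19971 = \left(-1066 - 11316 + 1561608 - 138 + 19031\right) + 19971 = 1568119 + 19971 = 1588090$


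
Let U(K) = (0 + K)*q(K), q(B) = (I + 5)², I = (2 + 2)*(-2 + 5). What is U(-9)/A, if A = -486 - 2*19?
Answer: 2601/524 ≈ 4.9637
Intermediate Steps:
I = 12 (I = 4*3 = 12)
A = -524 (A = -486 - 1*38 = -486 - 38 = -524)
q(B) = 289 (q(B) = (12 + 5)² = 17² = 289)
U(K) = 289*K (U(K) = (0 + K)*289 = K*289 = 289*K)
U(-9)/A = (289*(-9))/(-524) = -2601*(-1/524) = 2601/524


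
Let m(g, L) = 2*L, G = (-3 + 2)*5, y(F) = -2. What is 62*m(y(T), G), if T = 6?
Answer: -620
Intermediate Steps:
G = -5 (G = -1*5 = -5)
62*m(y(T), G) = 62*(2*(-5)) = 62*(-10) = -620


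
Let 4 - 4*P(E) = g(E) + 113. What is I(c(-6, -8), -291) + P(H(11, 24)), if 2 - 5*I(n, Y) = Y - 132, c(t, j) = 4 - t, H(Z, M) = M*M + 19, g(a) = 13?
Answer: 109/2 ≈ 54.500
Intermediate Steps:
H(Z, M) = 19 + M² (H(Z, M) = M² + 19 = 19 + M²)
P(E) = -61/2 (P(E) = 1 - (13 + 113)/4 = 1 - ¼*126 = 1 - 63/2 = -61/2)
I(n, Y) = 134/5 - Y/5 (I(n, Y) = ⅖ - (Y - 132)/5 = ⅖ - (-132 + Y)/5 = ⅖ + (132/5 - Y/5) = 134/5 - Y/5)
I(c(-6, -8), -291) + P(H(11, 24)) = (134/5 - ⅕*(-291)) - 61/2 = (134/5 + 291/5) - 61/2 = 85 - 61/2 = 109/2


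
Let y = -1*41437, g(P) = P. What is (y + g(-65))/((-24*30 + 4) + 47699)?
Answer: -13834/15661 ≈ -0.88334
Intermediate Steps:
y = -41437
(y + g(-65))/((-24*30 + 4) + 47699) = (-41437 - 65)/((-24*30 + 4) + 47699) = -41502/((-720 + 4) + 47699) = -41502/(-716 + 47699) = -41502/46983 = -41502*1/46983 = -13834/15661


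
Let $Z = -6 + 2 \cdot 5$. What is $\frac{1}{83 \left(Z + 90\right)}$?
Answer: $\frac{1}{7802} \approx 0.00012817$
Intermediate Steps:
$Z = 4$ ($Z = -6 + 10 = 4$)
$\frac{1}{83 \left(Z + 90\right)} = \frac{1}{83 \left(4 + 90\right)} = \frac{1}{83 \cdot 94} = \frac{1}{7802}$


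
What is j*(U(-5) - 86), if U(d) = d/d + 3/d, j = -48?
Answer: 20544/5 ≈ 4108.8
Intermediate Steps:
U(d) = 1 + 3/d
j*(U(-5) - 86) = -48*((3 - 5)/(-5) - 86) = -48*(-⅕*(-2) - 86) = -48*(⅖ - 86) = -48*(-428/5) = 20544/5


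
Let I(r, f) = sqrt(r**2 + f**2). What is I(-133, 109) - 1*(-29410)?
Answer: 29410 + sqrt(29570) ≈ 29582.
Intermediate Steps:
I(r, f) = sqrt(f**2 + r**2)
I(-133, 109) - 1*(-29410) = sqrt(109**2 + (-133)**2) - 1*(-29410) = sqrt(11881 + 17689) + 29410 = sqrt(29570) + 29410 = 29410 + sqrt(29570)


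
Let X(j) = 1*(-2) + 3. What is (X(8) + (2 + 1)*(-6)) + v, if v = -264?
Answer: -281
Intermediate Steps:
X(j) = 1 (X(j) = -2 + 3 = 1)
(X(8) + (2 + 1)*(-6)) + v = (1 + (2 + 1)*(-6)) - 264 = (1 + 3*(-6)) - 264 = (1 - 18) - 264 = -17 - 264 = -281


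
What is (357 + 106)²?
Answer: 214369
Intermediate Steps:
(357 + 106)² = 463² = 214369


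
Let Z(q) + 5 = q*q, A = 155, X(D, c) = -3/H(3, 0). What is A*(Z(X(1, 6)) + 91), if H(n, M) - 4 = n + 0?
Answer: 654565/49 ≈ 13358.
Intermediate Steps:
H(n, M) = 4 + n (H(n, M) = 4 + (n + 0) = 4 + n)
X(D, c) = -3/7 (X(D, c) = -3/(4 + 3) = -3/7)
Z(q) = -5 + q² (Z(q) = -5 + q*q = -5 + q²)
A*(Z(X(1, 6)) + 91) = 155*((-5 + (-3/7)²) + 91) = 155*((-5 + 9/49) + 91) = 155*(-236/49 + 91) = 155*(4223/49) = 654565/49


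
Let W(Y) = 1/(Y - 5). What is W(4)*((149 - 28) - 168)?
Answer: 47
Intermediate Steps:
W(Y) = 1/(-5 + Y)
W(4)*((149 - 28) - 168) = ((149 - 28) - 168)/(-5 + 4) = (121 - 168)/(-1) = -1*(-47) = 47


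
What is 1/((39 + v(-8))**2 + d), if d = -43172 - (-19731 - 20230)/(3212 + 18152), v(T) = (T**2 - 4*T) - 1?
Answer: -21364/538674663 ≈ -3.9660e-5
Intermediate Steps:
v(T) = -1 + T**2 - 4*T
d = -922286647/21364 (d = -43172 - (-39961)/21364 = -43172 - 1*(-39961/21364) = -43172 + 39961/21364 = -922286647/21364 ≈ -43170.)
1/((39 + v(-8))**2 + d) = 1/((39 + (-1 + (-8)**2 - 4*(-8)))**2 - 922286647/21364) = 1/((39 + (-1 + 64 + 32))**2 - 922286647/21364) = 1/((39 + 95)**2 - 922286647/21364) = 1/(134**2 - 922286647/21364) = 1/(17956 - 922286647/21364) = 1/(-538674663/21364) = -21364/538674663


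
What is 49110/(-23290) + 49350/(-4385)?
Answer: -27294177/2042533 ≈ -13.363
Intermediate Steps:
49110/(-23290) + 49350/(-4385) = 49110*(-1/23290) + 49350*(-1/4385) = -4911/2329 - 9870/877 = -27294177/2042533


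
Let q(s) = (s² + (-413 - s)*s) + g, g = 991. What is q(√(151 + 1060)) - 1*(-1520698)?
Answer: 1521689 - 413*√1211 ≈ 1.5073e+6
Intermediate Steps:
q(s) = 991 + s² + s*(-413 - s) (q(s) = (s² + (-413 - s)*s) + 991 = (s² + s*(-413 - s)) + 991 = 991 + s² + s*(-413 - s))
q(√(151 + 1060)) - 1*(-1520698) = (991 - 413*√(151 + 1060)) - 1*(-1520698) = (991 - 413*√1211) + 1520698 = 1521689 - 413*√1211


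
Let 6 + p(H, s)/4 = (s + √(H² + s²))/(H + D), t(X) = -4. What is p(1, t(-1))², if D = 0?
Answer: 1872 - 320*√17 ≈ 552.61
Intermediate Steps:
p(H, s) = -24 + 4*(s + √(H² + s²))/H (p(H, s) = -24 + 4*((s + √(H² + s²))/(H + 0)) = -24 + 4*((s + √(H² + s²))/H) = -24 + 4*(s + √(H² + s²))/H)
p(1, t(-1))² = (4*(-4 + √(1² + (-4)²) - 6*1)/1)² = (4*1*(-4 + √(1 + 16) - 6))² = (4*1*(-4 + √17 - 6))² = (4*1*(-10 + √17))² = (-40 + 4*√17)²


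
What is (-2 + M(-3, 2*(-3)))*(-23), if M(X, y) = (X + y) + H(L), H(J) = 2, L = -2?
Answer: 207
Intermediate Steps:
M(X, y) = 2 + X + y (M(X, y) = (X + y) + 2 = 2 + X + y)
(-2 + M(-3, 2*(-3)))*(-23) = (-2 + (2 - 3 + 2*(-3)))*(-23) = (-2 + (2 - 3 - 6))*(-23) = (-2 - 7)*(-23) = -9*(-23) = 207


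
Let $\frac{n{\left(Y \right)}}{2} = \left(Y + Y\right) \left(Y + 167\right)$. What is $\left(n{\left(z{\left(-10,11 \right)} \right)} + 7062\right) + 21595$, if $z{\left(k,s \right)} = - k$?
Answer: $35737$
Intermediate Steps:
$n{\left(Y \right)} = 4 Y \left(167 + Y\right)$ ($n{\left(Y \right)} = 2 \left(Y + Y\right) \left(Y + 167\right) = 2 \cdot 2 Y \left(167 + Y\right) = 4 Y \left(167 + Y\right)$)
$\left(n{\left(z{\left(-10,11 \right)} \right)} + 7062\right) + 21595 = \left(4 \left(\left(-1\right) \left(-10\right)\right) \left(167 - -10\right) + 7062\right) + 21595 = \left(4 \cdot 10 \left(167 + 10\right) + 7062\right) + 21595 = \left(4 \cdot 10 \cdot 177 + 7062\right) + 21595 = \left(7080 + 7062\right) + 21595 = 14142 + 21595 = 35737$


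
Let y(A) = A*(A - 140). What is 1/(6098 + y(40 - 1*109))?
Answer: 1/20519 ≈ 4.8735e-5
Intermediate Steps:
y(A) = A*(-140 + A)
1/(6098 + y(40 - 1*109)) = 1/(6098 + (40 - 1*109)*(-140 + (40 - 1*109))) = 1/(6098 + (40 - 109)*(-140 + (40 - 109))) = 1/(6098 - 69*(-140 - 69)) = 1/(6098 - 69*(-209)) = 1/(6098 + 14421) = 1/20519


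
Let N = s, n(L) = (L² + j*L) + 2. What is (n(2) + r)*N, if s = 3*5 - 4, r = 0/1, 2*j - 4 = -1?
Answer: 99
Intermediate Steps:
j = 3/2 (j = 2 + (½)*(-1) = 2 - ½ = 3/2 ≈ 1.5000)
r = 0 (r = 0*1 = 0)
n(L) = 2 + L² + 3*L/2 (n(L) = (L² + 3*L/2) + 2 = 2 + L² + 3*L/2)
s = 11 (s = 15 - 4 = 11)
N = 11
(n(2) + r)*N = ((2 + 2² + (3/2)*2) + 0)*11 = ((2 + 4 + 3) + 0)*11 = (9 + 0)*11 = 9*11 = 99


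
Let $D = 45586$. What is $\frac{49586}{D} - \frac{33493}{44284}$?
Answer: $\frac{334527263}{1009365212} \approx 0.33142$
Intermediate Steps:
$\frac{49586}{D} - \frac{33493}{44284} = \frac{49586}{45586} - \frac{33493}{44284} = 49586 \cdot \frac{1}{45586} - \frac{33493}{44284} = \frac{24793}{22793} - \frac{33493}{44284} = \frac{334527263}{1009365212}$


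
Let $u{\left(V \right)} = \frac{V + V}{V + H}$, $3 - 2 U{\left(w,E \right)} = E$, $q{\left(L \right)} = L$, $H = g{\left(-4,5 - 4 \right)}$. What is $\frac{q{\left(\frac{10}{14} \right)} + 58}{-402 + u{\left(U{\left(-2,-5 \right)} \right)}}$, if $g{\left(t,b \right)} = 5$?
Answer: $- \frac{3699}{25270} \approx -0.14638$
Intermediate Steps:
$H = 5$
$U{\left(w,E \right)} = \frac{3}{2} - \frac{E}{2}$
$u{\left(V \right)} = \frac{2 V}{5 + V}$ ($u{\left(V \right)} = \frac{V + V}{V + 5} = \frac{2 V}{5 + V}$)
$\frac{q{\left(\frac{10}{14} \right)} + 58}{-402 + u{\left(U{\left(-2,-5 \right)} \right)}} = \frac{\frac{10}{14} + 58}{-402 + \frac{2 \left(\frac{3}{2} - - \frac{5}{2}\right)}{5 + \left(\frac{3}{2} - - \frac{5}{2}\right)}} = \frac{10 \cdot \frac{1}{14} + 58}{-402 + \frac{2 \left(\frac{3}{2} + \frac{5}{2}\right)}{5 + \left(\frac{3}{2} + \frac{5}{2}\right)}} = \frac{\frac{5}{7} + 58}{-402 + 2 \cdot 4 \frac{1}{5 + 4}} = \frac{411}{7 \left(-402 + 2 \cdot 4 \cdot \frac{1}{9}\right)} = \frac{411}{7 \left(-402 + \frac{8}{9}\right)} = \frac{411}{7 \left(- \frac{3610}{9}\right)} = \frac{411}{7} \left(- \frac{9}{3610}\right) = - \frac{3699}{25270}$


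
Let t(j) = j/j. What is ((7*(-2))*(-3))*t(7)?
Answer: 42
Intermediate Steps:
t(j) = 1
((7*(-2))*(-3))*t(7) = ((7*(-2))*(-3))*1 = -14*(-3)*1 = 42*1 = 42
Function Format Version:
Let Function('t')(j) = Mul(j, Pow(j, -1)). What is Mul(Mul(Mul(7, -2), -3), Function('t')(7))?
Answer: 42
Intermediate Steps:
Function('t')(j) = 1
Mul(Mul(Mul(7, -2), -3), Function('t')(7)) = Mul(Mul(Mul(7, -2), -3), 1) = Mul(Mul(-14, -3), 1) = Mul(42, 1) = 42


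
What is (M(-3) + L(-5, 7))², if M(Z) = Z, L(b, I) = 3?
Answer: 0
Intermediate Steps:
(M(-3) + L(-5, 7))² = (-3 + 3)² = 0² = 0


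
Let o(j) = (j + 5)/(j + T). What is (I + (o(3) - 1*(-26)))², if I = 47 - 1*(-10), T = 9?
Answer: 63001/9 ≈ 7000.1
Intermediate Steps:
I = 57 (I = 47 + 10 = 57)
o(j) = (5 + j)/(9 + j) (o(j) = (j + 5)/(j + 9) = (5 + j)/(9 + j))
(I + (o(3) - 1*(-26)))² = (57 + ((5 + 3)/(9 + 3) - 1*(-26)))² = (57 + (8/12 + 26))² = (57 + ((1/12)*8 + 26))² = (57 + (⅔ + 26))² = (57 + 80/3)² = (251/3)² = 63001/9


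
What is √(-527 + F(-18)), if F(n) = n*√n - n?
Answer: √(-509 - 54*I*√2) ≈ 1.6877 - 22.624*I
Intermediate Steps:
F(n) = n^(3/2) - n
√(-527 + F(-18)) = √(-527 + ((-18)^(3/2) - 1*(-18))) = √(-527 + (-54*I*√2 + 18)) = √(-527 + (18 - 54*I*√2)) = √(-509 - 54*I*√2)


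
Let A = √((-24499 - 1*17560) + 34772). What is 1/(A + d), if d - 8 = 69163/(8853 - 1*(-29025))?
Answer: 14097699186/10593494558677 - 1434742884*I*√7287/10593494558677 ≈ 0.0013308 - 0.011561*I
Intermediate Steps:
A = I*√7287 (A = √((-24499 - 17560) + 34772) = √(-42059 + 34772) = √(-7287) = I*√7287 ≈ 85.364*I)
d = 372187/37878 (d = 8 + 69163/(8853 - 1*(-29025)) = 8 + 69163/(8853 + 29025) = 8 + 69163/37878 = 372187/37878 ≈ 9.8259)
1/(A + d) = 1/(I*√7287 + 372187/37878) = 1/(372187/37878 + I*√7287)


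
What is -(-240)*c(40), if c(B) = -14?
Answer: -3360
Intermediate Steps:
-(-240)*c(40) = -(-240)*(-14) = -16*210 = -3360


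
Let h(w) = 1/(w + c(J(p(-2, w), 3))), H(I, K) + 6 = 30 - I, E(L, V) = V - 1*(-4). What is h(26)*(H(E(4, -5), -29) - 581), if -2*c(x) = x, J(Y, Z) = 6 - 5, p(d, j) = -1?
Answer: -1112/51 ≈ -21.804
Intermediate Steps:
J(Y, Z) = 1
c(x) = -x/2
E(L, V) = 4 + V (E(L, V) = V + 4 = 4 + V)
H(I, K) = 24 - I (H(I, K) = -6 + (30 - I) = 24 - I)
h(w) = 1/(-1/2 + w) (h(w) = 1/(w - 1/2*1) = 1/(w - 1/2) = 1/(-1/2 + w))
h(26)*(H(E(4, -5), -29) - 581) = (2/(-1 + 2*26))*((24 - (4 - 5)) - 581) = (2/(-1 + 52))*((24 - 1*(-1)) - 581) = (2/51)*((24 + 1) - 581) = (2*(1/51))*(25 - 581) = (2/51)*(-556) = -1112/51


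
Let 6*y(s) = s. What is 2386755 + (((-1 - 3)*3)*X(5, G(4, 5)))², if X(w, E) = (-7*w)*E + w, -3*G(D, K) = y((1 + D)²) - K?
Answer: 21509695/9 ≈ 2.3900e+6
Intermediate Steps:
y(s) = s/6
G(D, K) = -(1 + D)²/18 + K/3 (G(D, K) = -((1 + D)²/6 - K)/3 = -(-K + (1 + D)²/6)/3 = -(1 + D)²/18 + K/3)
X(w, E) = w - 7*E*w (X(w, E) = -7*E*w + w = w - 7*E*w)
2386755 + (((-1 - 3)*3)*X(5, G(4, 5)))² = 2386755 + (((-1 - 3)*3)*(5*(1 - 7*(-(1 + 4)²/18 + (⅓)*5))))² = 2386755 + ((-4*3)*(5*(1 - 7*(-1/18*5² + 5/3))))² = 2386755 + (-60*(1 - 7*(-1/18*25 + 5/3)))² = 2386755 + (-60*(1 - 7*(-25/18 + 5/3)))² = 2386755 + (-60*(1 - 7*5/18))² = 2386755 + (-60*(1 - 35/18))² = 2386755 + (-60*(-17)/18)² = 2386755 + (-12*(-85/18))² = 2386755 + (170/3)² = 2386755 + 28900/9 = 21509695/9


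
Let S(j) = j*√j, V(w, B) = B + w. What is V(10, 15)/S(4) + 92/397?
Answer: 10661/3176 ≈ 3.3567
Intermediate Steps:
S(j) = j^(3/2)
V(10, 15)/S(4) + 92/397 = (15 + 10)/(4^(3/2)) + 92/397 = 25/8 + 92*(1/397) = 25*(⅛) + 92/397 = 25/8 + 92/397 = 10661/3176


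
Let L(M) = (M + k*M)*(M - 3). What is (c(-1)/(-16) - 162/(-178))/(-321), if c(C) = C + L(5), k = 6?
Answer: 1615/152368 ≈ 0.010599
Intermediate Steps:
L(M) = 7*M*(-3 + M) (L(M) = (M + 6*M)*(M - 3) = (7*M)*(-3 + M) = 7*M*(-3 + M))
c(C) = 70 + C (c(C) = C + 7*5*(-3 + 5) = C + 7*5*2 = C + 70 = 70 + C)
(c(-1)/(-16) - 162/(-178))/(-321) = ((70 - 1)/(-16) - 162/(-178))/(-321) = (69*(-1/16) - 162*(-1/178))*(-1/321) = (-69/16 + 81/89)*(-1/321) = -4845/1424*(-1/321) = 1615/152368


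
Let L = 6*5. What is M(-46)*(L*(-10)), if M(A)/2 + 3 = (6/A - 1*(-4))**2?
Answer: -3800400/529 ≈ -7184.1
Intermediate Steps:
L = 30
M(A) = -6 + 2*(4 + 6/A)**2 (M(A) = -6 + 2*(6/A - 1*(-4))**2 = -6 + 2*(6/A + 4)**2 = -6 + 2*(4 + 6/A)**2)
M(-46)*(L*(-10)) = (26 + 72/(-46)**2 + 96/(-46))*(30*(-10)) = (26 + 72*(1/2116) + 96*(-1/46))*(-300) = (26 + 18/529 - 48/23)*(-300) = (12668/529)*(-300) = -3800400/529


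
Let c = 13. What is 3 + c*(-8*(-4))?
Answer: 419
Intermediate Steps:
3 + c*(-8*(-4)) = 3 + 13*(-8*(-4)) = 3 + 13*32 = 3 + 416 = 419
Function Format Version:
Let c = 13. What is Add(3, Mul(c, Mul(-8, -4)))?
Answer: 419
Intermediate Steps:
Add(3, Mul(c, Mul(-8, -4))) = Add(3, Mul(13, Mul(-8, -4))) = Add(3, Mul(13, 32)) = Add(3, 416) = 419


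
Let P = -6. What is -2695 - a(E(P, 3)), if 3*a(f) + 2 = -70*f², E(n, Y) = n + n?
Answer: 1997/3 ≈ 665.67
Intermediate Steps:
E(n, Y) = 2*n
a(f) = -⅔ - 70*f²/3 (a(f) = -⅔ + (-70*f²)/3 = -⅔ - 70*f²/3)
-2695 - a(E(P, 3)) = -2695 - (-⅔ - 70*(2*(-6))²/3) = -2695 - (-⅔ - 70/3*(-12)²) = -2695 - (-⅔ - 70/3*144) = -2695 - (-⅔ - 3360) = -2695 - 1*(-10082/3) = -2695 + 10082/3 = 1997/3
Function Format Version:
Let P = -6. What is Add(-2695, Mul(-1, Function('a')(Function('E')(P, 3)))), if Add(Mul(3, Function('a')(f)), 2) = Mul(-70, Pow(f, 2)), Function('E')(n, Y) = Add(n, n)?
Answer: Rational(1997, 3) ≈ 665.67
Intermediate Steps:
Function('E')(n, Y) = Mul(2, n)
Function('a')(f) = Add(Rational(-2, 3), Mul(Rational(-70, 3), Pow(f, 2))) (Function('a')(f) = Add(Rational(-2, 3), Mul(Rational(1, 3), Mul(-70, Pow(f, 2)))) = Add(Rational(-2, 3), Mul(Rational(-70, 3), Pow(f, 2))))
Add(-2695, Mul(-1, Function('a')(Function('E')(P, 3)))) = Add(-2695, Mul(-1, Add(Rational(-2, 3), Mul(Rational(-70, 3), Pow(Mul(2, -6), 2))))) = Add(-2695, Mul(-1, Add(Rational(-2, 3), Mul(Rational(-70, 3), Pow(-12, 2))))) = Add(-2695, Mul(-1, Add(Rational(-2, 3), Mul(Rational(-70, 3), 144)))) = Add(-2695, Mul(-1, Add(Rational(-2, 3), -3360))) = Add(-2695, Mul(-1, Rational(-10082, 3))) = Add(-2695, Rational(10082, 3)) = Rational(1997, 3)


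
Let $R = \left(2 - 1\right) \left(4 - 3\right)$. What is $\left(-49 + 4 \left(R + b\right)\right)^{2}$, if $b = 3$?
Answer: $1089$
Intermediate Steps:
$R = 1$ ($R = 1 \cdot 1 = 1$)
$\left(-49 + 4 \left(R + b\right)\right)^{2} = \left(-49 + 4 \left(1 + 3\right)\right)^{2} = \left(-49 + 4 \cdot 4\right)^{2} = \left(-49 + 16\right)^{2} = \left(-33\right)^{2} = 1089$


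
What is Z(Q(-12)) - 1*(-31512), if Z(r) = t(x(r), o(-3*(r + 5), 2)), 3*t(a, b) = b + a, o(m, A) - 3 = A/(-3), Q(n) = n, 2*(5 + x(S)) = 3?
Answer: 567209/18 ≈ 31512.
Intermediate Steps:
x(S) = -7/2 (x(S) = -5 + (1/2)*3 = -5 + 3/2 = -7/2)
o(m, A) = 3 - A/3 (o(m, A) = 3 + A/(-3) = 3 + A*(-1/3) = 3 - A/3)
t(a, b) = a/3 + b/3 (t(a, b) = (b + a)/3 = (a + b)/3 = a/3 + b/3)
Z(r) = -7/18 (Z(r) = (1/3)*(-7/2) + (3 - 1/3*2)/3 = -7/6 + (3 - 2/3)/3 = -7/6 + (1/3)*(7/3) = -7/6 + 7/9 = -7/18)
Z(Q(-12)) - 1*(-31512) = -7/18 - 1*(-31512) = -7/18 + 31512 = 567209/18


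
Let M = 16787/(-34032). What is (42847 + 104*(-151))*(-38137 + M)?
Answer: -35228768626453/34032 ≈ -1.0352e+9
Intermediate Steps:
M = -16787/34032 (M = 16787*(-1/34032) = -16787/34032 ≈ -0.49327)
(42847 + 104*(-151))*(-38137 + M) = (42847 + 104*(-151))*(-38137 - 16787/34032) = (42847 - 15704)*(-1297895171/34032) = 27143*(-1297895171/34032) = -35228768626453/34032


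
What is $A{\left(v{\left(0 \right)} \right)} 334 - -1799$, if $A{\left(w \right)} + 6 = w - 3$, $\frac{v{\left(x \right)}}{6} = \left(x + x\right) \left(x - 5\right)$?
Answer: $-1207$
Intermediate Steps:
$v{\left(x \right)} = 12 x \left(-5 + x\right)$ ($v{\left(x \right)} = 6 \left(x + x\right) \left(x - 5\right) = 6 \cdot 2 x \left(-5 + x\right) = 12 x \left(-5 + x\right)$)
$A{\left(w \right)} = -9 + w$ ($A{\left(w \right)} = -6 + \left(w - 3\right) = -6 + \left(-3 + w\right) = -9 + w$)
$A{\left(v{\left(0 \right)} \right)} 334 - -1799 = \left(-9 + 12 \cdot 0 \left(-5 + 0\right)\right) 334 - -1799 = \left(-9 + 12 \cdot 0 \left(-5\right)\right) 334 + 1799 = \left(-9 + 0\right) 334 + 1799 = \left(-9\right) 334 + 1799 = -3006 + 1799 = -1207$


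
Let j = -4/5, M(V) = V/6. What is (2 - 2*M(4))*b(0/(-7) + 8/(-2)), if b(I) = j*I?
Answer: 32/15 ≈ 2.1333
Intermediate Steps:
M(V) = V/6 (M(V) = V*(⅙) = V/6)
j = -⅘ (j = -4*⅕ = -⅘ ≈ -0.80000)
b(I) = -4*I/5
(2 - 2*M(4))*b(0/(-7) + 8/(-2)) = (2 - 4/3)*(-4*(0/(-7) + 8/(-2))/5) = (2 - 2*⅔)*(-4*(0*(-⅐) + 8*(-½))/5) = (2 - 4/3)*(-4*(0 - 4)/5) = 2*(-⅘*(-4))/3 = (⅔)*(16/5) = 32/15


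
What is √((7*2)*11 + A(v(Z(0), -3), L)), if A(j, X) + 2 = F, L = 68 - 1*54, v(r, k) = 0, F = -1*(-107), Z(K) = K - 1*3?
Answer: √259 ≈ 16.093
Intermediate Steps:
Z(K) = -3 + K (Z(K) = K - 3 = -3 + K)
F = 107
L = 14 (L = 68 - 54 = 14)
A(j, X) = 105 (A(j, X) = -2 + 107 = 105)
√((7*2)*11 + A(v(Z(0), -3), L)) = √((7*2)*11 + 105) = √(14*11 + 105) = √(154 + 105) = √259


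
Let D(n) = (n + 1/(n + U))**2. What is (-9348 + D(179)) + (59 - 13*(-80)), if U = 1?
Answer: 770925241/32400 ≈ 23794.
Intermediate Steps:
D(n) = (n + 1/(1 + n))**2 (D(n) = (n + 1/(n + 1))**2 = (n + 1/(1 + n))**2)
(-9348 + D(179)) + (59 - 13*(-80)) = (-9348 + (1 + 179 + 179**2)**2/(1 + 179)**2) + (59 - 13*(-80)) = (-9348 + (1 + 179 + 32041)**2/180**2) + (59 + 1040) = (-9348 + (1/32400)*32221**2) + 1099 = (-9348 + (1/32400)*1038192841) + 1099 = (-9348 + 1038192841/32400) + 1099 = 735317641/32400 + 1099 = 770925241/32400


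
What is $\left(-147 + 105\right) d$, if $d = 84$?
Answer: $-3528$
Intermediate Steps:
$\left(-147 + 105\right) d = \left(-147 + 105\right) 84 = \left(-42\right) 84 = -3528$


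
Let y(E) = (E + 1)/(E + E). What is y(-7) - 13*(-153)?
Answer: 13926/7 ≈ 1989.4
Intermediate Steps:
y(E) = (1 + E)/(2*E) (y(E) = (1 + E)/((2*E)) = (1 + E)*(1/(2*E)) = (1 + E)/(2*E))
y(-7) - 13*(-153) = (½)*(1 - 7)/(-7) - 13*(-153) = (½)*(-⅐)*(-6) + 1989 = 3/7 + 1989 = 13926/7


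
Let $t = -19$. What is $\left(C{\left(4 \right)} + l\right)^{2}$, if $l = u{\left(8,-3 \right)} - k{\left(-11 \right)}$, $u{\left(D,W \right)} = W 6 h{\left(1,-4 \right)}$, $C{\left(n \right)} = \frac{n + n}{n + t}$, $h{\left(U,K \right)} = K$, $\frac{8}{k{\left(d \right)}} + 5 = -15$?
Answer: $\frac{1162084}{225} \approx 5164.8$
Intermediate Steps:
$k{\left(d \right)} = - \frac{2}{5}$ ($k{\left(d \right)} = \frac{8}{-5 - 15} = \frac{8}{-20} = 8 \left(- \frac{1}{20}\right) = - \frac{2}{5}$)
$C{\left(n \right)} = \frac{2 n}{-19 + n}$ ($C{\left(n \right)} = \frac{n + n}{n - 19} = \frac{2 n}{-19 + n}$)
$u{\left(D,W \right)} = - 24 W$ ($u{\left(D,W \right)} = W 6 \left(-4\right) = 6 W \left(-4\right) = - 24 W$)
$l = \frac{362}{5}$ ($l = \left(-24\right) \left(-3\right) - - \frac{2}{5} = 72 + \frac{2}{5} = \frac{362}{5} \approx 72.4$)
$\left(C{\left(4 \right)} + l\right)^{2} = \left(2 \cdot 4 \frac{1}{-19 + 4} + \frac{362}{5}\right)^{2} = \left(2 \cdot 4 \frac{1}{-15} + \frac{362}{5}\right)^{2} = \left(2 \cdot 4 \left(- \frac{1}{15}\right) + \frac{362}{5}\right)^{2} = \left(- \frac{8}{15} + \frac{362}{5}\right)^{2} = \left(\frac{1078}{15}\right)^{2} = \frac{1162084}{225}$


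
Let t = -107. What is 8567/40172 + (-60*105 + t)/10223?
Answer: -169801563/410678356 ≈ -0.41347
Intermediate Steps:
8567/40172 + (-60*105 + t)/10223 = 8567/40172 + (-60*105 - 107)/10223 = 8567*(1/40172) + (-6300 - 107)*(1/10223) = 8567/40172 - 6407*1/10223 = 8567/40172 - 6407/10223 = -169801563/410678356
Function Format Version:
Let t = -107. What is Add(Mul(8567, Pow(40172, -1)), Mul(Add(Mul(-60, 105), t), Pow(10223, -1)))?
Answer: Rational(-169801563, 410678356) ≈ -0.41347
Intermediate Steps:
Add(Mul(8567, Pow(40172, -1)), Mul(Add(Mul(-60, 105), t), Pow(10223, -1))) = Add(Mul(8567, Pow(40172, -1)), Mul(Add(Mul(-60, 105), -107), Pow(10223, -1))) = Add(Mul(8567, Rational(1, 40172)), Mul(Add(-6300, -107), Rational(1, 10223))) = Add(Rational(8567, 40172), Mul(-6407, Rational(1, 10223))) = Add(Rational(8567, 40172), Rational(-6407, 10223)) = Rational(-169801563, 410678356)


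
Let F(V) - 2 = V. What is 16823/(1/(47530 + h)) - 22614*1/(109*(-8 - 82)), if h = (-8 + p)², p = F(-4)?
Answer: 1310091969919/1635 ≈ 8.0128e+8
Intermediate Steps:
F(V) = 2 + V
p = -2 (p = 2 - 4 = -2)
h = 100 (h = (-8 - 2)² = (-10)² = 100)
16823/(1/(47530 + h)) - 22614*1/(109*(-8 - 82)) = 16823/(1/(47530 + 100)) - 22614*1/(109*(-8 - 82)) = 16823/(1/47630) - 22614/(109*(-90)) = 16823/(1/47630) - 22614/(-9810) = 16823*47630 - 22614*(-1/9810) = 801279490 + 3769/1635 = 1310091969919/1635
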